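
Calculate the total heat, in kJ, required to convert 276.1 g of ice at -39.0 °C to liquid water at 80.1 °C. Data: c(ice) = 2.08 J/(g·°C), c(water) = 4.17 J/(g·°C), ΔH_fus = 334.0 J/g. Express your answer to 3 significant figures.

q1 (heat ice -39.0→0.0 °C): 276.1 × 2.08 × 39.0 = 22397 J
q2 (melt at 0 °C): 276.1 × 334.0 = 92217 J
q3 (heat water 0.0→80.1 °C): 276.1 × 4.17 × 80.1 = 92222 J
Total: 22397 + 92217 + 92222 = 206836 J = 207 kJ

q = 207 kJ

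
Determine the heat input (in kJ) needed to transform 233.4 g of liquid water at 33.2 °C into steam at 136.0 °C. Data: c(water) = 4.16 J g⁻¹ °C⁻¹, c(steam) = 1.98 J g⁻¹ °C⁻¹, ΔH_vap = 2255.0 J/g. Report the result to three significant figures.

q = 608 kJ

q1 (heat water 33.2→100.0 °C): 233.4 × 4.16 × 66.8 = 64859 J
q2 (vaporize at 100 °C): 233.4 × 2255.0 = 526317 J
q3 (heat steam 100.0→136.0 °C): 233.4 × 1.98 × 36.0 = 16637 J
Total: 64859 + 526317 + 16637 = 607813 J = 608 kJ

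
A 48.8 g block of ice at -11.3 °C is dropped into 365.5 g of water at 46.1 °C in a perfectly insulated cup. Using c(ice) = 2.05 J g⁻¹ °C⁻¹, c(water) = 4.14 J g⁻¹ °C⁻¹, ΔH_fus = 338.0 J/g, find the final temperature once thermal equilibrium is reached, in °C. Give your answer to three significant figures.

Heat to bring ice to 0 °C and melt it: q₁ = 48.8×2.05×11.3 + 48.8×338.0 = 17625 J
Heat the water can supply cooling to 0 °C: 365.5×4.14×46.1 = 69757.1 J > q₁, so all ice melts.
Energy balance: 365.5×4.14×(46.1 − T) = 17625 + 48.8×4.14×(T − 0)
1513.17(46.1 − T) = 17625 + 202.032 T
69757.1 − 17625 = 1715.202 T
T = 52132.1 / 1715.202 = 30.39 °C

T_f = 30.4 °C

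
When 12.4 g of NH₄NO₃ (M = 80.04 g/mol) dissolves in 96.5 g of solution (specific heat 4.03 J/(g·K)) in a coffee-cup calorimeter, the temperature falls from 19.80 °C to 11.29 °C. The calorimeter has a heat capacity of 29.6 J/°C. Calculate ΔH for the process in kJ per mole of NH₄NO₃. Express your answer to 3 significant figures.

ΔH = 23.0 kJ/mol

|ΔT| = |11.29 − 19.80| = 8.51 °C
|q_surr| = (96.5 × 4.03 + 29.6) × 8.51 = 418.495 × 8.51 = 3561 J
n(NH₄NO₃) = 12.4 / 80.04 = 0.1549 mol
Temperature fell, so q_rxn = +|q_surr| = 3.561 kJ
ΔH = q_rxn / n = 22.99 kJ/mol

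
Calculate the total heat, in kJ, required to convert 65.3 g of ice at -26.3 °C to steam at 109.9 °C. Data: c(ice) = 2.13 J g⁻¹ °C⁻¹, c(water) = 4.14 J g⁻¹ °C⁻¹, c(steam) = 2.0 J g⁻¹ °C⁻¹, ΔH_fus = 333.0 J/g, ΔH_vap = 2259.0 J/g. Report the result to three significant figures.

q = 201 kJ

q1 (heat ice -26.3→0.0 °C): 65.3 × 2.13 × 26.3 = 3658 J
q2 (melt at 0 °C): 65.3 × 333.0 = 21745 J
q3 (heat water 0.0→100.0 °C): 65.3 × 4.14 × 100.0 = 27034 J
q4 (vaporize at 100 °C): 65.3 × 2259.0 = 147513 J
q5 (heat steam 100.0→109.9 °C): 65.3 × 2.0 × 9.9 = 1293 J
Total: 3658 + 21745 + 27034 + 147513 + 1293 = 201243 J = 201 kJ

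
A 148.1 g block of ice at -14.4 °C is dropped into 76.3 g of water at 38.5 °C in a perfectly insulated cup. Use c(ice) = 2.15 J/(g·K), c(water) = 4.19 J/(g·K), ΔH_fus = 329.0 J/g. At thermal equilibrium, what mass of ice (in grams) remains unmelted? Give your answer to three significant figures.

m_ice remaining = 125 g

Heat to warm all ice to 0 °C: 148.1×2.15×14.4 = 4585.2 J
Heat released by water cooling to 0 °C: 76.3×4.19×38.5 = 12308 J
12308 J < 4585.2 + 148.1×329.0 = 53310.1 J, so not all ice melts; final T = 0 °C.
Heat left for melting: 12308 − 4585.2 = 7722.8 J
Mass melted = 7722.8 / 329.0 = 23.47 g
Ice remaining = 148.1 − 23.47 = 124.63 g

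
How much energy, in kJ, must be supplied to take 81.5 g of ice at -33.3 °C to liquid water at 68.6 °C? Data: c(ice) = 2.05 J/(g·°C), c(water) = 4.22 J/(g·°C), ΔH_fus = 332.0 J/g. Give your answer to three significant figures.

q = 56.2 kJ

q1 (heat ice -33.3→0.0 °C): 81.5 × 2.05 × 33.3 = 5564 J
q2 (melt at 0 °C): 81.5 × 332.0 = 27058 J
q3 (heat water 0.0→68.6 °C): 81.5 × 4.22 × 68.6 = 23594 J
Total: 5564 + 27058 + 23594 = 56216 J = 56.2 kJ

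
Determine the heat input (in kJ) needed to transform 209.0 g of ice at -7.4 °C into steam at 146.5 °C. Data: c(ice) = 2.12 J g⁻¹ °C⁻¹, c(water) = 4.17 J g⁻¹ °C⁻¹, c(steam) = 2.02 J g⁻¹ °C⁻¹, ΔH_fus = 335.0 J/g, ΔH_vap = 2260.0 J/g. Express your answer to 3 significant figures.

q1 (heat ice -7.4→0.0 °C): 209.0 × 2.12 × 7.4 = 3279 J
q2 (melt at 0 °C): 209.0 × 335.0 = 70015 J
q3 (heat water 0.0→100.0 °C): 209.0 × 4.17 × 100.0 = 87153 J
q4 (vaporize at 100 °C): 209.0 × 2260.0 = 472340 J
q5 (heat steam 100.0→146.5 °C): 209.0 × 2.02 × 46.5 = 19631 J
Total: 3279 + 70015 + 87153 + 472340 + 19631 = 652418 J = 652 kJ

q = 652 kJ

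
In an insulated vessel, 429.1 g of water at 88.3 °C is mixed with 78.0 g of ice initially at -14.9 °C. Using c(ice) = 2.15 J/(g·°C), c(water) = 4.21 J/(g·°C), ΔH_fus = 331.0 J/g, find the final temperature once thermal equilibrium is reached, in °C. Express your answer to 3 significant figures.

Heat to bring ice to 0 °C and melt it: q₁ = 78.0×2.15×14.9 + 78.0×331.0 = 28317 J
Heat the water can supply cooling to 0 °C: 429.1×4.21×88.3 = 159515 J > q₁, so all ice melts.
Energy balance: 429.1×4.21×(88.3 − T) = 28317 + 78.0×4.21×(T − 0)
1806.511(88.3 − T) = 28317 + 328.38 T
159515 − 28317 = 2134.891 T
T = 131198 / 2134.891 = 61.45 °C

T_f = 61.5 °C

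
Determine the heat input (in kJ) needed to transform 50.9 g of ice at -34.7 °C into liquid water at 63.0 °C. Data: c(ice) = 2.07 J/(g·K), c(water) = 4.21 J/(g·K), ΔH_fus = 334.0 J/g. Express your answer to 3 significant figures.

q = 34.2 kJ

q1 (heat ice -34.7→0.0 °C): 50.9 × 2.07 × 34.7 = 3656 J
q2 (melt at 0 °C): 50.9 × 334.0 = 17001 J
q3 (heat water 0.0→63.0 °C): 50.9 × 4.21 × 63.0 = 13500 J
Total: 3656 + 17001 + 13500 = 34157 J = 34.2 kJ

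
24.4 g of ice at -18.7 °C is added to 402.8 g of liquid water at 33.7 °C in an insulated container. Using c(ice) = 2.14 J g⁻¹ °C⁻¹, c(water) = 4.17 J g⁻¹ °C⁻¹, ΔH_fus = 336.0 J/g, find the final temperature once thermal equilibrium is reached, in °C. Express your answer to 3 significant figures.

Heat to bring ice to 0 °C and melt it: q₁ = 24.4×2.14×18.7 + 24.4×336.0 = 9174.8 J
Heat the water can supply cooling to 0 °C: 402.8×4.17×33.7 = 56605.1 J > q₁, so all ice melts.
Energy balance: 402.8×4.17×(33.7 − T) = 9174.8 + 24.4×4.17×(T − 0)
1679.676(33.7 − T) = 9174.8 + 101.748 T
56605.1 − 9174.8 = 1781.424 T
T = 47430.3 / 1781.424 = 26.62 °C

T_f = 26.6 °C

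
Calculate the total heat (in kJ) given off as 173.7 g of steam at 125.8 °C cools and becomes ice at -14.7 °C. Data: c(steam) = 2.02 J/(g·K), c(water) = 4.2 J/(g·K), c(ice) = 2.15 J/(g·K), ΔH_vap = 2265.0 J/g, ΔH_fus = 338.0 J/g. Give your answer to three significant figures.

q1 (cool steam 125.8→100 °C): 173.7 × 2.02 × 25.8 = 9053 J
q2 (condense at 100 °C): 173.7 × 2265.0 = 393431 J
q3 (cool water 100→0 °C): 173.7 × 4.2 × 100.0 = 72954 J
q4 (freeze at 0 °C): 173.7 × 338.0 = 58711 J
q5 (cool ice 0→-14.7 °C): 173.7 × 2.15 × 14.7 = 5490 J
Total: 9053 + 393431 + 72954 + 58711 + 5490 = 539639 J = 540 kJ

q = 540 kJ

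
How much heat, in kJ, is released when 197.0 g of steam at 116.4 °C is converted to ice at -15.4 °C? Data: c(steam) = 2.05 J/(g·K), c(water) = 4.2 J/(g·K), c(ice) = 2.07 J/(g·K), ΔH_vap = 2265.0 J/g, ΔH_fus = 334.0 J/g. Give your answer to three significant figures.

q1 (cool steam 116.4→100 °C): 197.0 × 2.05 × 16.4 = 6623 J
q2 (condense at 100 °C): 197.0 × 2265.0 = 446205 J
q3 (cool water 100→0 °C): 197.0 × 4.2 × 100.0 = 82740 J
q4 (freeze at 0 °C): 197.0 × 334.0 = 65798 J
q5 (cool ice 0→-15.4 °C): 197.0 × 2.07 × 15.4 = 6280 J
Total: 6623 + 446205 + 82740 + 65798 + 6280 = 607646 J = 608 kJ

q = 608 kJ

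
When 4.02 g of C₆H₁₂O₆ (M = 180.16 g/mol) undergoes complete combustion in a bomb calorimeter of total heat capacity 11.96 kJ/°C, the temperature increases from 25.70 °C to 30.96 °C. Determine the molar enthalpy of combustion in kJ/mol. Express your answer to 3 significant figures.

ΔH = -2820 kJ/mol

ΔT = 30.96 − 25.70 = 5.26 °C
q_cal = C_cal × ΔT = 11.96 × 5.26 = 62.9096 kJ
n = 4.02 / 180.16 = 0.02231 mol
q_rxn = −q_cal = -62.9096 kJ
ΔH = -62.9096 / 0.02231 = -2820 kJ/mol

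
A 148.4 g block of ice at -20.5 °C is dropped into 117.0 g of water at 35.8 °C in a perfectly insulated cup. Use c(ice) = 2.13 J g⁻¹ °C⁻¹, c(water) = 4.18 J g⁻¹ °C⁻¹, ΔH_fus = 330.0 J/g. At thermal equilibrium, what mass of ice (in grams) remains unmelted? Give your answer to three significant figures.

Heat to warm all ice to 0 °C: 148.4×2.13×20.5 = 6479.9 J
Heat released by water cooling to 0 °C: 117.0×4.18×35.8 = 17508 J
17508 J < 6479.9 + 148.4×330.0 = 55451.9 J, so not all ice melts; final T = 0 °C.
Heat left for melting: 17508 − 6479.9 = 11028.1 J
Mass melted = 11028.1 / 330.0 = 33.42 g
Ice remaining = 148.4 − 33.42 = 114.98 g

m_ice remaining = 115 g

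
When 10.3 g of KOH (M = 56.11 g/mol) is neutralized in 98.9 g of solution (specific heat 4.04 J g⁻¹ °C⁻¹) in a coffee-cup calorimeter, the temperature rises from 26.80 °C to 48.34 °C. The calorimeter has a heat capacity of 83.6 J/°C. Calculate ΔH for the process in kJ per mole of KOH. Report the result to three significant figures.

ΔH = -56.7 kJ/mol

|ΔT| = |48.34 − 26.80| = 21.54 °C
|q_surr| = (98.9 × 4.04 + 83.6) × 21.54 = 483.156 × 21.54 = 10410 J
n(KOH) = 10.3 / 56.11 = 0.1836 mol
Temperature rose, so q_rxn = −|q_surr| = -10.41 kJ
ΔH = q_rxn / n = -56.70 kJ/mol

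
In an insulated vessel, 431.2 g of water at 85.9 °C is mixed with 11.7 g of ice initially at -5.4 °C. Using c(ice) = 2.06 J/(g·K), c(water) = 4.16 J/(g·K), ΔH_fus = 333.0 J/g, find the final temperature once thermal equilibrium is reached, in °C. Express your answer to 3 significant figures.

T_f = 81.4 °C

Heat to bring ice to 0 °C and melt it: q₁ = 11.7×2.06×5.4 + 11.7×333.0 = 4026.3 J
Heat the water can supply cooling to 0 °C: 431.2×4.16×85.9 = 154087 J > q₁, so all ice melts.
Energy balance: 431.2×4.16×(85.9 − T) = 4026.3 + 11.7×4.16×(T − 0)
1793.792(85.9 − T) = 4026.3 + 48.672 T
154087 − 4026.3 = 1842.464 T
T = 150060.7 / 1842.464 = 81.446 °C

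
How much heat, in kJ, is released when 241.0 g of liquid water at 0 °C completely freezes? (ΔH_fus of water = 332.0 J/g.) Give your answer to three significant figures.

q = 80.0 kJ

q = m × ΔH_fus = 241.0 × 332.0 = 80010 J = 80.0 kJ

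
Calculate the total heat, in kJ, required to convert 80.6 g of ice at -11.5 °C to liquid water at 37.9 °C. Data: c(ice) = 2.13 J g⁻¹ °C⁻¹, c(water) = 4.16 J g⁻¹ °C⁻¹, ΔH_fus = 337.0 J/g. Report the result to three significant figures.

q = 41.8 kJ

q1 (heat ice -11.5→0.0 °C): 80.6 × 2.13 × 11.5 = 1974 J
q2 (melt at 0 °C): 80.6 × 337.0 = 27162 J
q3 (heat water 0.0→37.9 °C): 80.6 × 4.16 × 37.9 = 12708 J
Total: 1974 + 27162 + 12708 = 41844 J = 41.8 kJ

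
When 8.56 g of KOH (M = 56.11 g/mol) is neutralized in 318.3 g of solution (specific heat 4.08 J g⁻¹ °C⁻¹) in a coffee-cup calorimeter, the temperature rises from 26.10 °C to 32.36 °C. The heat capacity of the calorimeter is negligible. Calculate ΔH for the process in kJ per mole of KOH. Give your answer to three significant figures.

ΔH = -53.3 kJ/mol

|ΔT| = |32.36 − 26.10| = 6.26 °C
|q_surr| = (318.3 × 4.08) × 6.26 = 1298.664 × 6.26 = 8130 J
n(KOH) = 8.56 / 56.11 = 0.1526 mol
Temperature rose, so q_rxn = −|q_surr| = -8.130 kJ
ΔH = q_rxn / n = -53.28 kJ/mol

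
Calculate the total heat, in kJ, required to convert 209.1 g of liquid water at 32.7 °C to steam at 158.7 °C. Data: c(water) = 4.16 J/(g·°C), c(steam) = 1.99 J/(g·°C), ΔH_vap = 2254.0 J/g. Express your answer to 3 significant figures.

q = 554 kJ

q1 (heat water 32.7→100.0 °C): 209.1 × 4.16 × 67.3 = 58541 J
q2 (vaporize at 100 °C): 209.1 × 2254.0 = 471311 J
q3 (heat steam 100.0→158.7 °C): 209.1 × 1.99 × 58.7 = 24426 J
Total: 58541 + 471311 + 24426 = 554278 J = 554 kJ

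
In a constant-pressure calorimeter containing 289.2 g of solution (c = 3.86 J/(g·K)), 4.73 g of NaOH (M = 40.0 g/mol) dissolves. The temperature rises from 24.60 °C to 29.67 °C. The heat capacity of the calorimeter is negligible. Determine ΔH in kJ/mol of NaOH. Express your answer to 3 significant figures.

ΔH = -47.9 kJ/mol

|ΔT| = |29.67 − 24.60| = 5.07 °C
|q_surr| = (289.2 × 3.86) × 5.07 = 1116.312 × 5.07 = 5659.7 J
n(NaOH) = 4.73 / 40.0 = 0.11825 mol
Temperature rose, so q_rxn = −|q_surr| = -5.6597 kJ
ΔH = q_rxn / n = -47.86 kJ/mol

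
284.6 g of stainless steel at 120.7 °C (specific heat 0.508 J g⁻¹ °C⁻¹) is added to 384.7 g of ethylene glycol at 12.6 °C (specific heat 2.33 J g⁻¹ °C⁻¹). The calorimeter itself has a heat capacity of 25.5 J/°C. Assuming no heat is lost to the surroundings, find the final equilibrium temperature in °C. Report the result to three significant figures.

T_f = 27.3 °C

Heat lost by stainless steel = heat gained by ethylene glycol + calorimeter.
(284.6)(0.508)(120.7 − T) = [(384.7)(2.33) + 25.5](T − 12.6)
144.5768 (120.7 − T) = 921.851 (T − 12.6)
17450 − 144.5768 T = 921.851 T − 11615
29065 = 1066.4278 T
T = 27.25 °C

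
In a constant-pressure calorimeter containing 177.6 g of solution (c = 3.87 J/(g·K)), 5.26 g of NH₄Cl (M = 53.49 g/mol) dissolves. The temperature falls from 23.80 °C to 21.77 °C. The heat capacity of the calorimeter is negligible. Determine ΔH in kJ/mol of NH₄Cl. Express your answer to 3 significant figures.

|ΔT| = |21.77 − 23.80| = 2.03 °C
|q_surr| = (177.6 × 3.87) × 2.03 = 687.312 × 2.03 = 1395 J
n(NH₄Cl) = 5.26 / 53.49 = 0.09834 mol
Temperature fell, so q_rxn = +|q_surr| = 1.395 kJ
ΔH = q_rxn / n = 14.19 kJ/mol

ΔH = 14.2 kJ/mol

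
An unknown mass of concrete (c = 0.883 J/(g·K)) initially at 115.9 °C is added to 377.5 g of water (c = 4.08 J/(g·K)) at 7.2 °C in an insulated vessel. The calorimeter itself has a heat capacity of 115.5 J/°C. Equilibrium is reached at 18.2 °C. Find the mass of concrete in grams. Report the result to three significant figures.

m = 211 g

q_gained = (377.5 × 4.08 + 115.5) × (18.2 − 7.2) = 18210 J
q_lost = m × 0.883 × (115.9 − 18.2) = 86.2691 m
m = 18210 / 86.2691 = 211 g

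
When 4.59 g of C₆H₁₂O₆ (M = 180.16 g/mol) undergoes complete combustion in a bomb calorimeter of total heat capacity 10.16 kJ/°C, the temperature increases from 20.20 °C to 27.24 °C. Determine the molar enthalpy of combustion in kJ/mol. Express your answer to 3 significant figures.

ΔT = 27.24 − 20.20 = 7.04 °C
q_cal = C_cal × ΔT = 10.16 × 7.04 = 71.5264 kJ
n = 4.59 / 180.16 = 0.02548 mol
q_rxn = −q_cal = -71.5264 kJ
ΔH = -71.5264 / 0.02548 = -2807 kJ/mol

ΔH = -2810 kJ/mol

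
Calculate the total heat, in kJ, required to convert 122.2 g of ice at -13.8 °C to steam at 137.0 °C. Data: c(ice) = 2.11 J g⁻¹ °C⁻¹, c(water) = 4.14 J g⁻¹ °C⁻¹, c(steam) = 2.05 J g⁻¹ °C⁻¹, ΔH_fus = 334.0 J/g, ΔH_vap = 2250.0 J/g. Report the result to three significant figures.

q = 379 kJ

q1 (heat ice -13.8→0.0 °C): 122.2 × 2.11 × 13.8 = 3558 J
q2 (melt at 0 °C): 122.2 × 334.0 = 40815 J
q3 (heat water 0.0→100.0 °C): 122.2 × 4.14 × 100.0 = 50591 J
q4 (vaporize at 100 °C): 122.2 × 2250.0 = 274950 J
q5 (heat steam 100.0→137.0 °C): 122.2 × 2.05 × 37.0 = 9269 J
Total: 3558 + 40815 + 50591 + 274950 + 9269 = 379183 J = 379 kJ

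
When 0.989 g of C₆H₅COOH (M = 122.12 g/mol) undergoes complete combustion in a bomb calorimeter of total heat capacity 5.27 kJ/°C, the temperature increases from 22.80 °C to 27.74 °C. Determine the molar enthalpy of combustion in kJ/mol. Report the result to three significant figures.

ΔT = 27.74 − 22.80 = 4.94 °C
q_cal = C_cal × ΔT = 5.27 × 4.94 = 26.0338 kJ
n = 0.989 / 122.12 = 0.008099 mol
q_rxn = −q_cal = -26.0338 kJ
ΔH = -26.0338 / 0.008099 = -3214 kJ/mol

ΔH = -3210 kJ/mol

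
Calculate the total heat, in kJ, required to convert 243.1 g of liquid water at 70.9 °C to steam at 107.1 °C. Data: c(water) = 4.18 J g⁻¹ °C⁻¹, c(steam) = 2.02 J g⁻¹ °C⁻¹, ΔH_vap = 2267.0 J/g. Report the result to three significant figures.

q = 584 kJ

q1 (heat water 70.9→100.0 °C): 243.1 × 4.18 × 29.1 = 29570 J
q2 (vaporize at 100 °C): 243.1 × 2267.0 = 551108 J
q3 (heat steam 100.0→107.1 °C): 243.1 × 2.02 × 7.1 = 3487 J
Total: 29570 + 551108 + 3487 = 584165 J = 584 kJ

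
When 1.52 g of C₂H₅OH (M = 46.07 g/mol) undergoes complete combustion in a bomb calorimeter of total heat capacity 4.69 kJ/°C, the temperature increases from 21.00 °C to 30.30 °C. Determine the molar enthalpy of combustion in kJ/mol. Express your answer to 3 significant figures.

ΔT = 30.30 − 21.00 = 9.30 °C
q_cal = C_cal × ΔT = 4.69 × 9.30 = 43.617 kJ
n = 1.52 / 46.07 = 0.03299 mol
q_rxn = −q_cal = -43.617 kJ
ΔH = -43.617 / 0.03299 = -1322 kJ/mol

ΔH = -1320 kJ/mol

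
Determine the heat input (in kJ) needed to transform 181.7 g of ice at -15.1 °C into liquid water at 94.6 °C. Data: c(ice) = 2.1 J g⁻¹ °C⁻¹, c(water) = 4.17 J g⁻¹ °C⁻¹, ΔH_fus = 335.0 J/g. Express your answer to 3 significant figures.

q1 (heat ice -15.1→0.0 °C): 181.7 × 2.1 × 15.1 = 5762 J
q2 (melt at 0 °C): 181.7 × 335.0 = 60870 J
q3 (heat water 0.0→94.6 °C): 181.7 × 4.17 × 94.6 = 71677 J
Total: 5762 + 60870 + 71677 = 138309 J = 138 kJ

q = 138 kJ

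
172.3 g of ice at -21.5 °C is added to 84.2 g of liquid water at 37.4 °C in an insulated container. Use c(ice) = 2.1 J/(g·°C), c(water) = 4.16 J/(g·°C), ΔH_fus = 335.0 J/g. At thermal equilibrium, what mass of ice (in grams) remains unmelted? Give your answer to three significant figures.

m_ice remaining = 156 g

Heat to warm all ice to 0 °C: 172.3×2.1×21.5 = 7779.3 J
Heat released by water cooling to 0 °C: 84.2×4.16×37.4 = 13100 J
13100 J < 7779.3 + 172.3×335.0 = 65499.8 J, so not all ice melts; final T = 0 °C.
Heat left for melting: 13100 − 7779.3 = 5320.7 J
Mass melted = 5320.7 / 335.0 = 15.88 g
Ice remaining = 172.3 − 15.88 = 156.42 g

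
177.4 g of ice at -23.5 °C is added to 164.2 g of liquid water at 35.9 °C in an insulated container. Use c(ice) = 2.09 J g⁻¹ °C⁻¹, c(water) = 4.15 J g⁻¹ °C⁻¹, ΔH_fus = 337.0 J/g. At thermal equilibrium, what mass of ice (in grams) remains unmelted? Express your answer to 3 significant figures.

m_ice remaining = 131 g

Heat to warm all ice to 0 °C: 177.4×2.09×23.5 = 8713.0 J
Heat released by water cooling to 0 °C: 164.2×4.15×35.9 = 24463 J
24463 J < 8713.0 + 177.4×337.0 = 68496.8 J, so not all ice melts; final T = 0 °C.
Heat left for melting: 24463 − 8713.0 = 15750.0 J
Mass melted = 15750.0 / 337.0 = 46.74 g
Ice remaining = 177.4 − 46.74 = 130.66 g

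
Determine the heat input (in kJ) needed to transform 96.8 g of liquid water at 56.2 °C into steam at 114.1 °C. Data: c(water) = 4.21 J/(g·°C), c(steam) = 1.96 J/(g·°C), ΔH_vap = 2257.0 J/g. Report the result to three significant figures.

q = 239 kJ

q1 (heat water 56.2→100.0 °C): 96.8 × 4.21 × 43.8 = 17850 J
q2 (vaporize at 100 °C): 96.8 × 2257.0 = 218478 J
q3 (heat steam 100.0→114.1 °C): 96.8 × 1.96 × 14.1 = 2675 J
Total: 17850 + 218478 + 2675 = 239003 J = 239 kJ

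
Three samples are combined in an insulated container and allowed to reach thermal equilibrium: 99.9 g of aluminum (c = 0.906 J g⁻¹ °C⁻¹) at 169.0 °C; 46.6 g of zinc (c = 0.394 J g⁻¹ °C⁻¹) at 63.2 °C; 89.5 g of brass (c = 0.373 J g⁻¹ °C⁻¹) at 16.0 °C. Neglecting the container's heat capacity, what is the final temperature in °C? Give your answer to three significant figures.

Σ mᵢcᵢ(T − Tᵢ) = 0  ⇒  T = Σ mᵢcᵢTᵢ / Σ mᵢcᵢ
Σ mᵢcᵢ = 99.9×0.906 + 46.6×0.394 + 89.5×0.373 = 142.2533
Σ mᵢcᵢTᵢ = 90.5094×169.0 + 18.3604×63.2 + 33.3835×16.0 = 16991
T = 16991 / 142.2533 = 119.4 °C

T_f = 119 °C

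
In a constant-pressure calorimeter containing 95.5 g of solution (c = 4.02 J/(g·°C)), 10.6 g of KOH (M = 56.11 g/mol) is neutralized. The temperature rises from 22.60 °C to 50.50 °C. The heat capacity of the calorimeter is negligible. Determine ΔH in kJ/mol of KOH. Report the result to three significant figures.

ΔH = -56.7 kJ/mol

|ΔT| = |50.50 − 22.60| = 27.90 °C
|q_surr| = (95.5 × 4.02) × 27.90 = 383.91 × 27.90 = 10710 J
n(KOH) = 10.6 / 56.11 = 0.1889 mol
Temperature rose, so q_rxn = −|q_surr| = -10.71 kJ
ΔH = q_rxn / n = -56.70 kJ/mol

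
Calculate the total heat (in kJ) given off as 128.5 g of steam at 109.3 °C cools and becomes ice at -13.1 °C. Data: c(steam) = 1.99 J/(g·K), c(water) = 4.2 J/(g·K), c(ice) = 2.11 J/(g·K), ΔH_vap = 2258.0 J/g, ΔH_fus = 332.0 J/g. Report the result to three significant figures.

q = 393 kJ

q1 (cool steam 109.3→100 °C): 128.5 × 1.99 × 9.3 = 2378 J
q2 (condense at 100 °C): 128.5 × 2258.0 = 290153 J
q3 (cool water 100→0 °C): 128.5 × 4.2 × 100.0 = 53970 J
q4 (freeze at 0 °C): 128.5 × 332.0 = 42662 J
q5 (cool ice 0→-13.1 °C): 128.5 × 2.11 × 13.1 = 3552 J
Total: 2378 + 290153 + 53970 + 42662 + 3552 = 392715 J = 393 kJ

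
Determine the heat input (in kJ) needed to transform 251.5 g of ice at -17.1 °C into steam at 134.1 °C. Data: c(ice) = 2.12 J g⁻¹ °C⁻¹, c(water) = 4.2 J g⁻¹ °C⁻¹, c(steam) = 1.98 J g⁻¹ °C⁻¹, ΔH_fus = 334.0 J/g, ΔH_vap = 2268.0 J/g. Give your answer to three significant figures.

q = 786 kJ

q1 (heat ice -17.1→0.0 °C): 251.5 × 2.12 × 17.1 = 9117 J
q2 (melt at 0 °C): 251.5 × 334.0 = 84001 J
q3 (heat water 0.0→100.0 °C): 251.5 × 4.2 × 100.0 = 105630 J
q4 (vaporize at 100 °C): 251.5 × 2268.0 = 570402 J
q5 (heat steam 100.0→134.1 °C): 251.5 × 1.98 × 34.1 = 16981 J
Total: 9117 + 84001 + 105630 + 570402 + 16981 = 786131 J = 786 kJ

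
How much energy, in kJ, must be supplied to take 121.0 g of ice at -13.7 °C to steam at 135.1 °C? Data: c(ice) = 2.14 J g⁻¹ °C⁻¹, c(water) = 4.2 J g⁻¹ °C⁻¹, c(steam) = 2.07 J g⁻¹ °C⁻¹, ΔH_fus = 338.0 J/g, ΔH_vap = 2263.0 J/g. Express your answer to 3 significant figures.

q1 (heat ice -13.7→0.0 °C): 121.0 × 2.14 × 13.7 = 3547 J
q2 (melt at 0 °C): 121.0 × 338.0 = 40898 J
q3 (heat water 0.0→100.0 °C): 121.0 × 4.2 × 100.0 = 50820 J
q4 (vaporize at 100 °C): 121.0 × 2263.0 = 273823 J
q5 (heat steam 100.0→135.1 °C): 121.0 × 2.07 × 35.1 = 8791 J
Total: 3547 + 40898 + 50820 + 273823 + 8791 = 377879 J = 378 kJ

q = 378 kJ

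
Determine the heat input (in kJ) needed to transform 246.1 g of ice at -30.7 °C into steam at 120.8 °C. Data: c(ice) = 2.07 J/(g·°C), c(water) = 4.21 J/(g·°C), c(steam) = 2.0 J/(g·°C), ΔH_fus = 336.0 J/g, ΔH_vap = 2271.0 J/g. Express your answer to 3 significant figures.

q1 (heat ice -30.7→0.0 °C): 246.1 × 2.07 × 30.7 = 15639 J
q2 (melt at 0 °C): 246.1 × 336.0 = 82690 J
q3 (heat water 0.0→100.0 °C): 246.1 × 4.21 × 100.0 = 103608 J
q4 (vaporize at 100 °C): 246.1 × 2271.0 = 558893 J
q5 (heat steam 100.0→120.8 °C): 246.1 × 2.0 × 20.8 = 10238 J
Total: 15639 + 82690 + 103608 + 558893 + 10238 = 771068 J = 771 kJ

q = 771 kJ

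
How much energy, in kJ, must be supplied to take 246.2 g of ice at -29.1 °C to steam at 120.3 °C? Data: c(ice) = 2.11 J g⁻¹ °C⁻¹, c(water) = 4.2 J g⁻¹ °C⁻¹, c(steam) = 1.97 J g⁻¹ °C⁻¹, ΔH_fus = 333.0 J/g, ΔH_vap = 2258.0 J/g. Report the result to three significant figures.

q = 766 kJ

q1 (heat ice -29.1→0.0 °C): 246.2 × 2.11 × 29.1 = 15117 J
q2 (melt at 0 °C): 246.2 × 333.0 = 81985 J
q3 (heat water 0.0→100.0 °C): 246.2 × 4.2 × 100.0 = 103404 J
q4 (vaporize at 100 °C): 246.2 × 2258.0 = 555920 J
q5 (heat steam 100.0→120.3 °C): 246.2 × 1.97 × 20.3 = 9846 J
Total: 15117 + 81985 + 103404 + 555920 + 9846 = 766272 J = 766 kJ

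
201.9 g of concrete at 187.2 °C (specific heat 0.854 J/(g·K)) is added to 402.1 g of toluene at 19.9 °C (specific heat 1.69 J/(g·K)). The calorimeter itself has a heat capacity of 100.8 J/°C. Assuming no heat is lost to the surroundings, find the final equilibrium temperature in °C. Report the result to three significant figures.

Heat lost by concrete = heat gained by toluene + calorimeter.
(201.9)(0.854)(187.2 − T) = [(402.1)(1.69) + 100.8](T − 19.9)
172.4226 (187.2 − T) = 780.349 (T − 19.9)
32278 − 172.4226 T = 780.349 T − 15529
47807 = 952.7716 T
T = 50.18 °C

T_f = 50.2 °C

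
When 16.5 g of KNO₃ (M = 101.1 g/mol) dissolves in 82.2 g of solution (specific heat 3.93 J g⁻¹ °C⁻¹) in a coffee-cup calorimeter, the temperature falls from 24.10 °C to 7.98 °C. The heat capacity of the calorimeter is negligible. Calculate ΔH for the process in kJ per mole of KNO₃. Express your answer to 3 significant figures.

ΔH = 31.9 kJ/mol

|ΔT| = |7.98 − 24.10| = 16.12 °C
|q_surr| = (82.2 × 3.93) × 16.12 = 323.046 × 16.12 = 5208 J
n(KNO₃) = 16.5 / 101.1 = 0.1632 mol
Temperature fell, so q_rxn = +|q_surr| = 5.208 kJ
ΔH = q_rxn / n = 31.91 kJ/mol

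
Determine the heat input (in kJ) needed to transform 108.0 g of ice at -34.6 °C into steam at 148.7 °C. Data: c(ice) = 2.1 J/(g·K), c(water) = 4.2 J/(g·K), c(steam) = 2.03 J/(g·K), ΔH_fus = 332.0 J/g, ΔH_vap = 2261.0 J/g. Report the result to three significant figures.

q = 344 kJ

q1 (heat ice -34.6→0.0 °C): 108.0 × 2.1 × 34.6 = 7847 J
q2 (melt at 0 °C): 108.0 × 332.0 = 35856 J
q3 (heat water 0.0→100.0 °C): 108.0 × 4.2 × 100.0 = 45360 J
q4 (vaporize at 100 °C): 108.0 × 2261.0 = 244188 J
q5 (heat steam 100.0→148.7 °C): 108.0 × 2.03 × 48.7 = 10677 J
Total: 7847 + 35856 + 45360 + 244188 + 10677 = 343928 J = 344 kJ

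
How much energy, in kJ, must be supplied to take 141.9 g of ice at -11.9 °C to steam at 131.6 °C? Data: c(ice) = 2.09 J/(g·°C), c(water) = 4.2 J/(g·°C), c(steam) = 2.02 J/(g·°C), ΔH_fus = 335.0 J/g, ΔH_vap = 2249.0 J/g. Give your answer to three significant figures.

q1 (heat ice -11.9→0.0 °C): 141.9 × 2.09 × 11.9 = 3529 J
q2 (melt at 0 °C): 141.9 × 335.0 = 47537 J
q3 (heat water 0.0→100.0 °C): 141.9 × 4.2 × 100.0 = 59598 J
q4 (vaporize at 100 °C): 141.9 × 2249.0 = 319133 J
q5 (heat steam 100.0→131.6 °C): 141.9 × 2.02 × 31.6 = 9058 J
Total: 3529 + 47537 + 59598 + 319133 + 9058 = 438855 J = 439 kJ

q = 439 kJ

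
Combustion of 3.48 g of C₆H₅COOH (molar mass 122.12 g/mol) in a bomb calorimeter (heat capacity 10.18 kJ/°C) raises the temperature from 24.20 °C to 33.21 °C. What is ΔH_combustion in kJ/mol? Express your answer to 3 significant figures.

ΔT = 33.21 − 24.20 = 9.01 °C
q_cal = C_cal × ΔT = 10.18 × 9.01 = 91.7218 kJ
n = 3.48 / 122.12 = 0.02850 mol
q_rxn = −q_cal = -91.7218 kJ
ΔH = -91.7218 / 0.02850 = -3218 kJ/mol

ΔH = -3220 kJ/mol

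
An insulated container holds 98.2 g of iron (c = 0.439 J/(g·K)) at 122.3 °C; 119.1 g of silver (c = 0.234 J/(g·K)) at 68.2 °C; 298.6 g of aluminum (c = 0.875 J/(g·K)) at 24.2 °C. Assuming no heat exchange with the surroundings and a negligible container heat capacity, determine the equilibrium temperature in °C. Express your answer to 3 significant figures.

T_f = 40.6 °C

Σ mᵢcᵢ(T − Tᵢ) = 0  ⇒  T = Σ mᵢcᵢTᵢ / Σ mᵢcᵢ
Σ mᵢcᵢ = 98.2×0.439 + 119.1×0.234 + 298.6×0.875 = 332.2542
Σ mᵢcᵢTᵢ = 43.1098×122.3 + 27.8694×68.2 + 261.275×24.2 = 13496
T = 13496 / 332.2542 = 40.62 °C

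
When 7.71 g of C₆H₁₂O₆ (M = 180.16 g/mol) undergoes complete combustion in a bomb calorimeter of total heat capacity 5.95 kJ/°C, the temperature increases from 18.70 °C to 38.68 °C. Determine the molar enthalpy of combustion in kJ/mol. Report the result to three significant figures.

ΔT = 38.68 − 18.70 = 19.98 °C
q_cal = C_cal × ΔT = 5.95 × 19.98 = 118.881 kJ
n = 7.71 / 180.16 = 0.04280 mol
q_rxn = −q_cal = -118.881 kJ
ΔH = -118.881 / 0.04280 = -2778 kJ/mol

ΔH = -2780 kJ/mol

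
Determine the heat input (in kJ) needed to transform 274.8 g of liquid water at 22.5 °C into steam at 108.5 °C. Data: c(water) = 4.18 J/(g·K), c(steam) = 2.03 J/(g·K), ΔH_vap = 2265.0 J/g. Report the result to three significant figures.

q1 (heat water 22.5→100.0 °C): 274.8 × 4.18 × 77.5 = 89021 J
q2 (vaporize at 100 °C): 274.8 × 2265.0 = 622422 J
q3 (heat steam 100.0→108.5 °C): 274.8 × 2.03 × 8.5 = 4742 J
Total: 89021 + 622422 + 4742 = 716185 J = 716 kJ

q = 716 kJ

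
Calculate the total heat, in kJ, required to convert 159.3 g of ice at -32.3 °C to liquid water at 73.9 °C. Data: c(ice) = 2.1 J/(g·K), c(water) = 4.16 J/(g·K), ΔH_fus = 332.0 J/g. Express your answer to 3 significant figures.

q1 (heat ice -32.3→0.0 °C): 159.3 × 2.1 × 32.3 = 10805 J
q2 (melt at 0 °C): 159.3 × 332.0 = 52888 J
q3 (heat water 0.0→73.9 °C): 159.3 × 4.16 × 73.9 = 48973 J
Total: 10805 + 52888 + 48973 = 112666 J = 113 kJ

q = 113 kJ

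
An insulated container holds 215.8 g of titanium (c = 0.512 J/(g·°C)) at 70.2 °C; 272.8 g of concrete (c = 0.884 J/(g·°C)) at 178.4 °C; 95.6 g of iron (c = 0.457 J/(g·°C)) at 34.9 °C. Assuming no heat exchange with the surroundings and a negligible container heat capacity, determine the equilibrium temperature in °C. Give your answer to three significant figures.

T_f = 132 °C

Σ mᵢcᵢ(T − Tᵢ) = 0  ⇒  T = Σ mᵢcᵢTᵢ / Σ mᵢcᵢ
Σ mᵢcᵢ = 215.8×0.512 + 272.8×0.884 + 95.6×0.457 = 395.3340
Σ mᵢcᵢTᵢ = 110.4896×70.2 + 241.1552×178.4 + 43.6892×34.9 = 52303
T = 52303 / 395.3340 = 132.3 °C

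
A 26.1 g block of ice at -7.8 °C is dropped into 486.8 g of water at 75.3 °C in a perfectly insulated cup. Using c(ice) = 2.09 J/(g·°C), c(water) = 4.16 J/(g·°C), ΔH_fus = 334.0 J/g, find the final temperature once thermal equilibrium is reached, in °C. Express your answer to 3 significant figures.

T_f = 67.2 °C

Heat to bring ice to 0 °C and melt it: q₁ = 26.1×2.09×7.8 + 26.1×334.0 = 9142.9 J
Heat the water can supply cooling to 0 °C: 486.8×4.16×75.3 = 152489 J > q₁, so all ice melts.
Energy balance: 486.8×4.16×(75.3 − T) = 9142.9 + 26.1×4.16×(T − 0)
2025.088(75.3 − T) = 9142.9 + 108.576 T
152489 − 9142.9 = 2133.664 T
T = 143346.1 / 2133.664 = 67.18 °C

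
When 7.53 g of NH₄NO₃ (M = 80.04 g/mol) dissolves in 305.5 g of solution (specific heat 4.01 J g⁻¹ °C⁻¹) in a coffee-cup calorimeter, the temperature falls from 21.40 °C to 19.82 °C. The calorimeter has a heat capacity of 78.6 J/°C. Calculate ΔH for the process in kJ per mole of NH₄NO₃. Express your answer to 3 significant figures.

ΔH = 21.9 kJ/mol

|ΔT| = |19.82 − 21.40| = 1.58 °C
|q_surr| = (305.5 × 4.01 + 78.6) × 1.58 = 1303.655 × 1.58 = 2060 J
n(NH₄NO₃) = 7.53 / 80.04 = 0.09408 mol
Temperature fell, so q_rxn = +|q_surr| = 2.060 kJ
ΔH = q_rxn / n = 21.90 kJ/mol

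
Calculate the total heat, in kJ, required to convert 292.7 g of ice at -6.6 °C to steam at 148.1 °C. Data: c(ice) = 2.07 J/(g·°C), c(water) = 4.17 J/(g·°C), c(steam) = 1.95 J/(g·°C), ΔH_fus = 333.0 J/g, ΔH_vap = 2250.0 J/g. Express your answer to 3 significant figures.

q = 910 kJ

q1 (heat ice -6.6→0.0 °C): 292.7 × 2.07 × 6.6 = 3999 J
q2 (melt at 0 °C): 292.7 × 333.0 = 97469 J
q3 (heat water 0.0→100.0 °C): 292.7 × 4.17 × 100.0 = 122056 J
q4 (vaporize at 100 °C): 292.7 × 2250.0 = 658575 J
q5 (heat steam 100.0→148.1 °C): 292.7 × 1.95 × 48.1 = 27454 J
Total: 3999 + 97469 + 122056 + 658575 + 27454 = 909553 J = 910 kJ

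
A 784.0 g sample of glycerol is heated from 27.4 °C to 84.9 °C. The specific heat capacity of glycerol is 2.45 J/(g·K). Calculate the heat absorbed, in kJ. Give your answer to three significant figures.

q = 110 kJ

q = m c ΔT = 784.0 × 2.45 × (84.9 − 27.4)
q = 784.0 × 2.45 × 57.5 = 110400 J = 110 kJ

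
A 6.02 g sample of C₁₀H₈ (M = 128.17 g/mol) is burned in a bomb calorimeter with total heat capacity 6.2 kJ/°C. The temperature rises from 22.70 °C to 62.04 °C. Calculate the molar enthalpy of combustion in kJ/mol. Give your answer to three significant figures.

ΔH = -5190 kJ/mol

ΔT = 62.04 − 22.70 = 39.34 °C
q_cal = C_cal × ΔT = 6.2 × 39.34 = 243.908 kJ
n = 6.02 / 128.17 = 0.04697 mol
q_rxn = −q_cal = -243.908 kJ
ΔH = -243.908 / 0.04697 = -5193 kJ/mol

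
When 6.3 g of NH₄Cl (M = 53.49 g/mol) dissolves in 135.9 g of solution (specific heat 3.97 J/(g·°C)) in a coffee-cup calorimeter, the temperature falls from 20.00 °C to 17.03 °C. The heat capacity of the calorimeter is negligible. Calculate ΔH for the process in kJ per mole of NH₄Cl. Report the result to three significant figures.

|ΔT| = |17.03 − 20.00| = 2.97 °C
|q_surr| = (135.9 × 3.97) × 2.97 = 539.523 × 2.97 = 1602 J
n(NH₄Cl) = 6.3 / 53.49 = 0.1178 mol
Temperature fell, so q_rxn = +|q_surr| = 1.602 kJ
ΔH = q_rxn / n = 13.60 kJ/mol

ΔH = 13.6 kJ/mol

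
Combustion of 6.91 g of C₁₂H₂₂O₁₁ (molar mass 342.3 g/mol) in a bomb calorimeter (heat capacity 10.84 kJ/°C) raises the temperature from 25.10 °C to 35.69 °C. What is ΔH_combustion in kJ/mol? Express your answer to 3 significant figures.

ΔT = 35.69 − 25.10 = 10.59 °C
q_cal = C_cal × ΔT = 10.84 × 10.59 = 114.7956 kJ
n = 6.91 / 342.3 = 0.02019 mol
q_rxn = −q_cal = -114.7956 kJ
ΔH = -114.7956 / 0.02019 = -5686 kJ/mol

ΔH = -5690 kJ/mol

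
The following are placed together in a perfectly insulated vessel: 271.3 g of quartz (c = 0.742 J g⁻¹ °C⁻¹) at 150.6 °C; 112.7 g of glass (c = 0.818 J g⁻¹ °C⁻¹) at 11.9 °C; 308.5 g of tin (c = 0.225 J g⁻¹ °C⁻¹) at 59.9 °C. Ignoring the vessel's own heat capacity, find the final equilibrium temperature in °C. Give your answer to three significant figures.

T_f = 98.0 °C

Σ mᵢcᵢ(T − Tᵢ) = 0  ⇒  T = Σ mᵢcᵢTᵢ / Σ mᵢcᵢ
Σ mᵢcᵢ = 271.3×0.742 + 112.7×0.818 + 308.5×0.225 = 362.9057
Σ mᵢcᵢTᵢ = 201.3046×150.6 + 92.1886×11.9 + 69.4125×59.9 = 35571
T = 35571 / 362.9057 = 98.02 °C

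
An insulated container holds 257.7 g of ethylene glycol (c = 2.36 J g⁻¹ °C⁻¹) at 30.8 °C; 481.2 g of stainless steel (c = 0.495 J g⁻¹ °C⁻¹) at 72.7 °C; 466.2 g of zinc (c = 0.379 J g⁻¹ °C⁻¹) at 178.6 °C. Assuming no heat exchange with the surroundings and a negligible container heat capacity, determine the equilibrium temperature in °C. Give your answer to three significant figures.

T_f = 66.1 °C

Σ mᵢcᵢ(T − Tᵢ) = 0  ⇒  T = Σ mᵢcᵢTᵢ / Σ mᵢcᵢ
Σ mᵢcᵢ = 257.7×2.36 + 481.2×0.495 + 466.2×0.379 = 1023.0558
Σ mᵢcᵢTᵢ = 608.172×30.8 + 238.194×72.7 + 176.6898×178.6 = 67605
T = 67605 / 1023.0558 = 66.08 °C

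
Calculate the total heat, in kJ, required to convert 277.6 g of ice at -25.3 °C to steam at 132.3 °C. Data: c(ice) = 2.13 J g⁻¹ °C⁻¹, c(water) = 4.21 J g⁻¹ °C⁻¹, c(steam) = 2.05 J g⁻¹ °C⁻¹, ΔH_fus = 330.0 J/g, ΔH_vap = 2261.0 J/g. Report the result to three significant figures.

q1 (heat ice -25.3→0.0 °C): 277.6 × 2.13 × 25.3 = 14960 J
q2 (melt at 0 °C): 277.6 × 330.0 = 91608 J
q3 (heat water 0.0→100.0 °C): 277.6 × 4.21 × 100.0 = 116870 J
q4 (vaporize at 100 °C): 277.6 × 2261.0 = 627654 J
q5 (heat steam 100.0→132.3 °C): 277.6 × 2.05 × 32.3 = 18381 J
Total: 14960 + 91608 + 116870 + 627654 + 18381 = 869473 J = 869 kJ

q = 869 kJ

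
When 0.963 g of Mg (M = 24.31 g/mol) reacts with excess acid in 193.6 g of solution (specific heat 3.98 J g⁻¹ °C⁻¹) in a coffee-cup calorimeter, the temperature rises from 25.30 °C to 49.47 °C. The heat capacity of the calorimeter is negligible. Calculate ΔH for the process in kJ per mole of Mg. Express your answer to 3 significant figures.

ΔH = -470 kJ/mol

|ΔT| = |49.47 − 25.30| = 24.17 °C
|q_surr| = (193.6 × 3.98) × 24.17 = 770.528 × 24.17 = 18620 J
n(Mg) = 0.963 / 24.31 = 0.03961 mol
Temperature rose, so q_rxn = −|q_surr| = -18.62 kJ
ΔH = q_rxn / n = -470.1 kJ/mol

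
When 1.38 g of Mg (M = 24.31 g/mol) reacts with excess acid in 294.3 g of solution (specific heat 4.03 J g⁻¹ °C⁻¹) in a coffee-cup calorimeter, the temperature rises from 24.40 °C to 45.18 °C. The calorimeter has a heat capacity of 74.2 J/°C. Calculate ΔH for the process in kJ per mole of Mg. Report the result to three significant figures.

ΔH = -461 kJ/mol

|ΔT| = |45.18 − 24.40| = 20.78 °C
|q_surr| = (294.3 × 4.03 + 74.2) × 20.78 = 1260.229 × 20.78 = 26190 J
n(Mg) = 1.38 / 24.31 = 0.05677 mol
Temperature rose, so q_rxn = −|q_surr| = -26.19 kJ
ΔH = q_rxn / n = -461.3 kJ/mol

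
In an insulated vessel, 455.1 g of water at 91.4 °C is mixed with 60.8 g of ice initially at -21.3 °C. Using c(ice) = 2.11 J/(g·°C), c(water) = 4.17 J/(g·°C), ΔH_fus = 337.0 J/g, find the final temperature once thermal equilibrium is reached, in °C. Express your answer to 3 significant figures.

T_f = 69.8 °C

Heat to bring ice to 0 °C and melt it: q₁ = 60.8×2.11×21.3 + 60.8×337.0 = 23222 J
Heat the water can supply cooling to 0 °C: 455.1×4.17×91.4 = 173456 J > q₁, so all ice melts.
Energy balance: 455.1×4.17×(91.4 − T) = 23222 + 60.8×4.17×(T − 0)
1897.767(91.4 − T) = 23222 + 253.536 T
173456 − 23222 = 2151.303 T
T = 150234 / 2151.303 = 69.83 °C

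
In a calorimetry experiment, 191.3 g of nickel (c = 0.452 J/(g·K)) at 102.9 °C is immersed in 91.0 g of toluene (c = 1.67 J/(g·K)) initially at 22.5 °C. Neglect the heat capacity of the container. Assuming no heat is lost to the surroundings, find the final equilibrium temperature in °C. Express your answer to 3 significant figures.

T_f = 51.7 °C

Heat lost by nickel = heat gained by toluene.
(191.3)(0.452)(102.9 − T) = (91.0)(1.67)(T − 22.5)
86.4676 (102.9 − T) = 151.97 (T − 22.5)
8897.5 − 86.4676 T = 151.97 T − 3419.3
12316.8 = 238.4376 T
T = 51.66 °C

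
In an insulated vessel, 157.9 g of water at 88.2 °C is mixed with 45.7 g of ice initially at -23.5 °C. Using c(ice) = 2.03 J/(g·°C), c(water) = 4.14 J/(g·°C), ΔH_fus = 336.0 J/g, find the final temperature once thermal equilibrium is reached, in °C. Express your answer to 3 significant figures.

T_f = 47.6 °C

Heat to bring ice to 0 °C and melt it: q₁ = 45.7×2.03×23.5 + 45.7×336.0 = 17535 J
Heat the water can supply cooling to 0 °C: 157.9×4.14×88.2 = 57656.9 J > q₁, so all ice melts.
Energy balance: 157.9×4.14×(88.2 − T) = 17535 + 45.7×4.14×(T − 0)
653.706(88.2 − T) = 17535 + 189.198 T
57656.9 − 17535 = 842.904 T
T = 40121.9 / 842.904 = 47.60 °C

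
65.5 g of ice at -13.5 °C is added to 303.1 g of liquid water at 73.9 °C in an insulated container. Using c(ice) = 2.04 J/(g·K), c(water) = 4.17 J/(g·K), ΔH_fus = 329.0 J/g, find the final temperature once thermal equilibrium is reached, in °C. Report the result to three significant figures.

Heat to bring ice to 0 °C and melt it: q₁ = 65.5×2.04×13.5 + 65.5×329.0 = 23353 J
Heat the water can supply cooling to 0 °C: 303.1×4.17×73.9 = 93404.2 J > q₁, so all ice melts.
Energy balance: 303.1×4.17×(73.9 − T) = 23353 + 65.5×4.17×(T − 0)
1263.927(73.9 − T) = 23353 + 273.135 T
93404.2 − 23353 = 1537.062 T
T = 70051.2 / 1537.062 = 45.57 °C

T_f = 45.6 °C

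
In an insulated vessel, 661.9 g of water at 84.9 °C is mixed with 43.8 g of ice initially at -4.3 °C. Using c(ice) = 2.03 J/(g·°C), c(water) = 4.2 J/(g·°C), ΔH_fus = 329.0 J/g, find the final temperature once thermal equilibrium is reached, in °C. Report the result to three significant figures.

Heat to bring ice to 0 °C and melt it: q₁ = 43.8×2.03×4.3 + 43.8×329.0 = 14793 J
Heat the water can supply cooling to 0 °C: 661.9×4.2×84.9 = 236020 J > q₁, so all ice melts.
Energy balance: 661.9×4.2×(84.9 − T) = 14793 + 43.8×4.2×(T − 0)
2779.98(84.9 − T) = 14793 + 183.96 T
236020 − 14793 = 2963.94 T
T = 221227 / 2963.94 = 74.64 °C

T_f = 74.6 °C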